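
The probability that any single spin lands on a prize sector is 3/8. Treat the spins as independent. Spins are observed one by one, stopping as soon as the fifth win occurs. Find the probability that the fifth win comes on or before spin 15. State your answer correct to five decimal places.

Finishing within 15 spins ⇔ at least 5 successes in the first 15. With X ~ Binomial(15, 0.375), P(Y ≤ 15) = 1 − P(X ≤ 4).
  k=0: C(15,0)·0.375^0·0.625^15 = 0.0008674
  k=1: C(15,1)·0.375^1·0.625^14 = 0.0078063
  k=2: C(15,2)·0.375^2·0.625^13 = 0.0327863
  k=3: C(15,3)·0.375^3·0.625^12 = 0.0852443
  k=4: C(15,4)·0.375^4·0.625^11 = 0.1534398
1 − 0.2801440 = 0.7198560

0.71986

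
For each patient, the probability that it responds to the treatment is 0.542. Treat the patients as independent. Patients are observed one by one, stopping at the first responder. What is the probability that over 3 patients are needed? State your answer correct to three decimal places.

0.096

Y = number of patients to the first success; geometric, p = 0.542.
P(Y > 3) = P(first 3 all fail) = (1−p)^3 = 0.09607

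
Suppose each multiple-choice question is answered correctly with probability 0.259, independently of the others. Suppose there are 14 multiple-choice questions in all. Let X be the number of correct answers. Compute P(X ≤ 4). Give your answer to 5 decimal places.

X ~ Binomial(14, 0.259); P(X ≤ 4) = Σ C(14,k) p^k (1−p)^(14−k) over k:
  k=0: C(14,0)·0.259^0·0.741^14 = 0.0150472
  k=1: C(14,1)·0.259^1·0.741^13 = 0.0736316
  k=2: C(14,2)·0.259^2·0.741^12 = 0.1672859
  k=3: C(14,3)·0.259^3·0.741^11 = 0.2338842
  k=4: C(14,4)·0.259^4·0.741^10 = 0.2248098
Total = 0.7146588

0.71466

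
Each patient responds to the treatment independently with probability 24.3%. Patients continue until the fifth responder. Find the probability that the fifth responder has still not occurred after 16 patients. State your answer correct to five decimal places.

0.65527

Needing more than 16 patients ⇔ fewer than 5 successes in the first 16. With X ~ Binomial(16, 0.243), P(Y > 16) = P(X ≤ 4).
  k=0: C(16,0)·0.243^0·0.757^16 = 0.0116288
  k=1: C(16,1)·0.243^1·0.757^15 = 0.0597261
  k=2: C(16,2)·0.243^2·0.757^14 = 0.1437925
  k=3: C(16,3)·0.243^3·0.757^13 = 0.2154038
  k=4: C(16,4)·0.243^4·0.757^12 = 0.2247227
P(X ≤ 4) = 0.6552739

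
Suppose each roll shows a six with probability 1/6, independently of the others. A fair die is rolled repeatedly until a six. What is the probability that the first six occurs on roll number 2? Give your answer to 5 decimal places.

0.13889

Geometric (trials to first success), p = 0.166667.
P(Y = 2) = (1−p)^1 · p = 0.83333 · 0.166667 = 0.1388889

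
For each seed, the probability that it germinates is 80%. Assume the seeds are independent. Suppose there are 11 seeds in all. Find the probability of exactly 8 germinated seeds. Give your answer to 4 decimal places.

0.2215

X ~ Binomial(n=11, p=0.80).
P(X=8) = C(11,8) · p^8 · (1−p)^3
= 165 · 0.16777 · 0.008 = 0.221459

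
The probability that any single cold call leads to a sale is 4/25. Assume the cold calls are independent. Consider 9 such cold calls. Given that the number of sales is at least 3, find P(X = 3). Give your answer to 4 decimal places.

X ~ Binomial(9, 0.16). Want P(X=3 | X≥3) = P(X=3) / P(X≥3).
P(X=3) = C(9,3)·0.16^3·0.84^6 = 0.120869
P(X≥3) = 1 − 0.208216 − 0.356941 − 0.271955 = 0.162888
Ratio = 0.120869 / 0.162888 = 0.742039

0.7420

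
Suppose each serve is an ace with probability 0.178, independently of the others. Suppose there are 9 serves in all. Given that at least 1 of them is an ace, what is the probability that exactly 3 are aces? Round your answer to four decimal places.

0.1764

X ~ Binomial(9, 0.178). Want P(X=3 | X≥1) = P(X=3) / P(X≥1).
P(X=3) = C(9,3)·0.178^3·0.822^6 = 0.146140
P(X≥1) = 1 − 0.171335 = 0.828665
Ratio = 0.146140 / 0.828665 = 0.176356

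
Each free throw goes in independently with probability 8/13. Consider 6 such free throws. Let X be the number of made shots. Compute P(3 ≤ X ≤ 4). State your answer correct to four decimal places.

X ~ Binomial(6, 0.615385); P(3 ≤ X ≤ 4) = Σ C(6,k) p^k (1−p)^(6−k) over k:
  k=3: C(6,3)·0.615385^3·0.384615^3 = 0.265186
  k=4: C(6,4)·0.615385^4·0.384615^2 = 0.318223
Total = 0.583408

0.5834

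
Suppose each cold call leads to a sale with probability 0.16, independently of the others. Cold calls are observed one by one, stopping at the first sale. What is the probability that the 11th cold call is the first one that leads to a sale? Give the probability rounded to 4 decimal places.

0.0280

Geometric (trials to first success), p = 0.16.
P(Y = 11) = (1−p)^10 · p = 0.1749 · 0.16 = 0.027984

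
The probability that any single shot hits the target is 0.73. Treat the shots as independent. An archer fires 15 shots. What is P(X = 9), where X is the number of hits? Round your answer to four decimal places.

0.1142

X ~ Binomial(n=15, p=0.73).
P(X=9) = C(15,9) · p^9 · (1−p)^6
= 5005 · 0.058872 · 0.00038742 = 0.114154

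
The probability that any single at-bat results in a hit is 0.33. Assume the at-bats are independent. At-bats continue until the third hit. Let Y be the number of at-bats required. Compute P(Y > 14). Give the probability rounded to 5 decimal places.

Needing more than 14 at-bats ⇔ fewer than 3 successes in the first 14. With X ~ Binomial(14, 0.33), P(Y > 14) = P(X ≤ 2).
  k=0: C(14,0)·0.33^0·0.67^14 = 0.0036732
  k=1: C(14,1)·0.33^1·0.67^13 = 0.0253288
  k=2: C(14,2)·0.33^2·0.67^12 = 0.0810899
P(X ≤ 2) = 0.1100919

0.11009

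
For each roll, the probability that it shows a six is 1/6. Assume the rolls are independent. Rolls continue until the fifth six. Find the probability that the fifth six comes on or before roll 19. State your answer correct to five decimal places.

0.19890

Finishing within 19 rolls ⇔ at least 5 successes in the first 19. With X ~ Binomial(19, 0.166667), P(Y ≤ 19) = 1 − P(X ≤ 4).
  k=0: C(19,0)·0.166667^0·0.833333^19 = 0.0313009
  k=1: C(19,1)·0.166667^1·0.833333^18 = 0.1189433
  k=2: C(19,2)·0.166667^2·0.833333^17 = 0.2140979
  k=3: C(19,3)·0.166667^3·0.833333^16 = 0.2426443
  k=4: C(19,4)·0.166667^4·0.833333^15 = 0.1941154
1 − 0.8011018 = 0.1988982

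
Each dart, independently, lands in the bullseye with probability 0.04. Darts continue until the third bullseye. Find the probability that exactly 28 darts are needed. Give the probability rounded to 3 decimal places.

Y = trial on which the third success occurs; negative binomial, r=3, p=0.04.
P(Y=28) = C(27,2) · p^3 · (1−p)^25
= 351 · 6.4e-05 · 0.3604 = 0.00810

0.008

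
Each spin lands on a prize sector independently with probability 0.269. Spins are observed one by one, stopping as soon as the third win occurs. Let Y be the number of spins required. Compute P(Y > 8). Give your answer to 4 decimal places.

Needing more than 8 spins ⇔ fewer than 3 successes in the first 8. With X ~ Binomial(8, 0.269), P(Y > 8) = P(X ≤ 2).
  k=0: C(8,0)·0.269^0·0.731^8 = 0.081534
  k=1: C(8,1)·0.269^1·0.731^7 = 0.240029
  k=2: C(8,2)·0.269^2·0.731^6 = 0.309148
P(X ≤ 2) = 0.630711

0.6307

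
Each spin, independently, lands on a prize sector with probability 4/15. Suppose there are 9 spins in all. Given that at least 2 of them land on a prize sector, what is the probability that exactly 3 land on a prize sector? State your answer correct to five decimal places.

0.33572

X ~ Binomial(9, 0.266667). Want P(X=3 | X≥2) = P(X=3) / P(X≥2).
P(X=3) = C(9,3)·0.266667^3·0.733333^6 = 0.2477388
P(X≥2) = 1 − 0.0613356 − 0.2007348 = 0.7379296
Ratio = 0.2477388 / 0.7379296 = 0.3357215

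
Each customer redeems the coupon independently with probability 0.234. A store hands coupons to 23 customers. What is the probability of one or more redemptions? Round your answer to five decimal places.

0.99783

P(at least one) = 1 − P(none) = 1 − (1 − 0.234)^23
= 1 − 0.0021740 = 0.9978260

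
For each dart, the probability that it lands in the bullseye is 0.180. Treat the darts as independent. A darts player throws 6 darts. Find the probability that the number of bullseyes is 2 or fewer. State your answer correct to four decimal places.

0.9241

X ~ Binomial(6, 0.18); P(X ≤ 2) = Σ C(6,k) p^k (1−p)^(6−k) over k:
  k=0: C(6,0)·0.18^0·0.82^6 = 0.304007
  k=1: C(6,1)·0.18^1·0.82^5 = 0.400399
  k=2: C(6,2)·0.18^2·0.82^4 = 0.219731
Total = 0.924137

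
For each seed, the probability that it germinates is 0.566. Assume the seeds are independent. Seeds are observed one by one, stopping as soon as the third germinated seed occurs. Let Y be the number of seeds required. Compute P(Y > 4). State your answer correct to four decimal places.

Needing more than 4 seeds ⇔ fewer than 3 successes in the first 4. With X ~ Binomial(4, 0.566), P(Y > 4) = P(X ≤ 2).
  k=0: C(4,0)·0.566^0·0.434^4 = 0.035478
  k=1: C(4,1)·0.566^1·0.434^3 = 0.185074
  k=2: C(4,2)·0.566^2·0.434^2 = 0.362046
P(X ≤ 2) = 0.582598

0.5826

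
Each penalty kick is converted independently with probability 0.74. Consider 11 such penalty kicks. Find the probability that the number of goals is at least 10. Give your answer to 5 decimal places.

0.17726

X ~ Binomial(11, 0.74); P(X ≥ 10) = Σ C(11,k) p^k (1−p)^(11−k) over k:
  k=10: C(11,10)·0.74^10·0.26^1 = 0.1408261
  k=11: C(11,11)·0.74^11·0.26^0 = 0.0364375
Total = 0.1772637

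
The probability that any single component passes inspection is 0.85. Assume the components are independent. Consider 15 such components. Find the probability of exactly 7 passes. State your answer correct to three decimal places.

X ~ Binomial(n=15, p=0.85).
P(X=7) = C(15,7) · p^7 · (1−p)^8
= 6435 · 0.32058 · 2.5629e-07 = 0.00053

0.001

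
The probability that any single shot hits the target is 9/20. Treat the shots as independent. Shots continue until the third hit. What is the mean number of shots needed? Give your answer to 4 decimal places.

6.6667

Y = total shots until the third success; negative binomial with r=3, p=0.45.
E[Y] = r / p = 3 / 0.45 = 6.666667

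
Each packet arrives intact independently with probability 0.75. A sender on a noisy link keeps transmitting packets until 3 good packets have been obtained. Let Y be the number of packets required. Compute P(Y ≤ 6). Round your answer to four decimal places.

Finishing within 6 packets ⇔ at least 3 successes in the first 6. With X ~ Binomial(6, 0.75), P(Y ≤ 6) = 1 − P(X ≤ 2).
  k=0: C(6,0)·0.75^0·0.25^6 = 0.000244
  k=1: C(6,1)·0.75^1·0.25^5 = 0.004395
  k=2: C(6,2)·0.75^2·0.25^4 = 0.032959
1 − 0.037598 = 0.962402

0.9624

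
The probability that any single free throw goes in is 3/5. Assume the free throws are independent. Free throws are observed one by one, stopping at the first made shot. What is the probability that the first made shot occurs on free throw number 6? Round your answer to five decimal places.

0.00614

Geometric (trials to first success), p = 0.60.
P(Y = 6) = (1−p)^5 · p = 0.01024 · 0.60 = 0.0061440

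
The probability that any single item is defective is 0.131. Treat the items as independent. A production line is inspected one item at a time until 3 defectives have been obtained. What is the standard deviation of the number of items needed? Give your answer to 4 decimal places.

Y = total items until the third success; negative binomial with r=3, p=0.131.
SD(Y) = √[r(1−p)/p²] = √(151.914224) = 12.325349

12.3253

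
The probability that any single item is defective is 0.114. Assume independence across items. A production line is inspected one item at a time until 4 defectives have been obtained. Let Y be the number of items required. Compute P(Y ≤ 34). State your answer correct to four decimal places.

0.5527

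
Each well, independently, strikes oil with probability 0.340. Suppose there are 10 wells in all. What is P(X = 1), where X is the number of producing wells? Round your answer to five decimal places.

0.08079

X ~ Binomial(n=10, p=0.34).
P(X=1) = C(10,1) · p^1 · (1−p)^9
= 10 · 0.34 · 0.023763 = 0.0807931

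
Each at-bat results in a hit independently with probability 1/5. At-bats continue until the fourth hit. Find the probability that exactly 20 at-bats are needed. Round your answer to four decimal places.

Y = trial on which the fourth success occurs; negative binomial, r=4, p=0.20.
P(Y=20) = C(19,3) · p^4 · (1−p)^16
= 969 · 0.0016 · 0.028147 = 0.043640

0.0436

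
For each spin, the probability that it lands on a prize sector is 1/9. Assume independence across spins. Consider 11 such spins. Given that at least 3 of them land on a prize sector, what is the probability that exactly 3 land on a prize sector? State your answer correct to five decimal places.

0.76939

X ~ Binomial(11, 0.111111). Want P(X=3 | X≥3) = P(X=3) / P(X≥3).
P(X=3) = C(11,3)·0.111111^3·0.888889^8 = 0.0882137
P(X≥3) = 1 − 0.2737299 − 0.3763786 − 0.2352366 = 0.1146548
Ratio = 0.0882137 / 0.1146548 = 0.7693853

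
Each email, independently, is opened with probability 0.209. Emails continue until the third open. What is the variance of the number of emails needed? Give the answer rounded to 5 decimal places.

54.32568

Y = total emails until the third success; negative binomial with r=3, p=0.209.
Var(Y) = r(1−p)/p² = 3·0.791 / 0.209² = 54.3256794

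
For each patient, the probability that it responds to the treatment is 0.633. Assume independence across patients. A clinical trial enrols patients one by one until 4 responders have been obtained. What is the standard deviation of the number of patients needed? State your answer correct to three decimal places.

Y = total patients until the fourth success; negative binomial with r=4, p=0.633.
SD(Y) = √[r(1−p)/p²] = √(3.66369) = 1.91408

1.914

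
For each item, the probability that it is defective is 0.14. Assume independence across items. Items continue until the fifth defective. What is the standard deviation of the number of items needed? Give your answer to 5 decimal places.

Y = total items until the fifth success; negative binomial with r=5, p=0.14.
SD(Y) = √[r(1−p)/p²] = √(219.3877551) = 14.8117438

14.81174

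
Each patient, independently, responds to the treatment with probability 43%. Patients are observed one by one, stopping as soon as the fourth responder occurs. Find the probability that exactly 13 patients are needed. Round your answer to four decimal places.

0.0478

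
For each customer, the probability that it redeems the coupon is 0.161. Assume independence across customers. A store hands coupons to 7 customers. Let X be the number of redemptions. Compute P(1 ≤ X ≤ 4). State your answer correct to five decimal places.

0.70566

X ~ Binomial(7, 0.161); P(1 ≤ X ≤ 4) = Σ C(7,k) p^k (1−p)^(7−k) over k:
  k=1: C(7,1)·0.161^1·0.839^6 = 0.3930933
  k=2: C(7,2)·0.161^2·0.839^5 = 0.2262981
  k=3: C(7,3)·0.161^3·0.839^4 = 0.0723758
  k=4: C(7,4)·0.161^4·0.839^3 = 0.0138886
Total = 0.7056558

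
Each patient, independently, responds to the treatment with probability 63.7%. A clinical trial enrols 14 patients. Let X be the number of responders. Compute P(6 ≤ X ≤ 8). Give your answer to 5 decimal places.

0.36804

X ~ Binomial(14, 0.637); P(6 ≤ X ≤ 8) = Σ C(14,k) p^k (1−p)^(14−k) over k:
  k=6: C(14,6)·0.637^6·0.363^8 = 0.0604846
  k=7: C(14,7)·0.637^7·0.363^7 = 0.1213025
  k=8: C(14,8)·0.637^8·0.363^6 = 0.1862561
Total = 0.3680432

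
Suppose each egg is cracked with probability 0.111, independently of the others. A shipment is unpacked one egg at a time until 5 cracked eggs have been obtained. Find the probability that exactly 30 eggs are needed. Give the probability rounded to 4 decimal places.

0.0211

Y = trial on which the fifth success occurs; negative binomial, r=5, p=0.111.
P(Y=30) = C(29,4) · p^5 · (1−p)^25
= 23751 · 1.6851e-05 · 0.052789 = 0.021127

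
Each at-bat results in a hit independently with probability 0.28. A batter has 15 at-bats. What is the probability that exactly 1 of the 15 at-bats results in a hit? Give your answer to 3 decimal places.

X ~ Binomial(n=15, p=0.28).
P(X=1) = C(15,1) · p^1 · (1−p)^14
= 15 · 0.28 · 0.010061 = 0.04226

0.042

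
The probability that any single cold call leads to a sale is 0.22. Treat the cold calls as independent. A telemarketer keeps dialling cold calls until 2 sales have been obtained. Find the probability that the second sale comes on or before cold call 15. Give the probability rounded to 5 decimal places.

0.87411

Finishing within 15 cold calls ⇔ at least 2 successes in the first 15. With X ~ Binomial(15, 0.22), P(Y ≤ 15) = 1 − P(X ≤ 1).
  k=0: C(15,0)·0.22^0·0.78^15 = 0.0240668
  k=1: C(15,1)·0.22^1·0.78^14 = 0.1018212
1 − 0.1258881 = 0.8741119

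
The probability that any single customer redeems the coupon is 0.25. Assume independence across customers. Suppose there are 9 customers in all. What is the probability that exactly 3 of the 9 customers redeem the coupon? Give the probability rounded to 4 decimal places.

0.2336

X ~ Binomial(n=9, p=0.25).
P(X=3) = C(9,3) · p^3 · (1−p)^6
= 84 · 0.015625 · 0.17798 = 0.233597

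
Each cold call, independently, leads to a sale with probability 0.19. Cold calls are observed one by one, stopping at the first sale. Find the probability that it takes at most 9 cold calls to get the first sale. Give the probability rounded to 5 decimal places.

0.84991

Y = number of cold calls to the first success; geometric, p = 0.19.
P(Y ≤ 9) = 1 − (1−p)^9 = 1 − 0.1500946 = 0.8499054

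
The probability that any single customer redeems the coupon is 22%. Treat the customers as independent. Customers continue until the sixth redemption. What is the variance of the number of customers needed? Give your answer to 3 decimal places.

Y = total customers until the sixth success; negative binomial with r=6, p=0.22.
Var(Y) = r(1−p)/p² = 6·0.78 / 0.22² = 96.69421

96.694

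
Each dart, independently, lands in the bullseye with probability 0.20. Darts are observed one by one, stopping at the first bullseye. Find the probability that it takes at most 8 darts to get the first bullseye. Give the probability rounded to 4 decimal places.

Y = number of darts to the first success; geometric, p = 0.20.
P(Y ≤ 8) = 1 − (1−p)^8 = 1 − 0.167772 = 0.832228

0.8322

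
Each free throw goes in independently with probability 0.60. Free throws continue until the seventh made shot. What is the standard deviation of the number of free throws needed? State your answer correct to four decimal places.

Y = total free throws until the seventh success; negative binomial with r=7, p=0.60.
SD(Y) = √[r(1−p)/p²] = √(7.777778) = 2.788867

2.7889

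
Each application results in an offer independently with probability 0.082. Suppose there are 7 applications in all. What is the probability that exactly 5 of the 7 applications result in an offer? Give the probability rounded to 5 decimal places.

0.00007

X ~ Binomial(n=7, p=0.082).
P(X=5) = C(7,5) · p^5 · (1−p)^2
= 21 · 3.7074e-06 · 0.84272 = 0.0000656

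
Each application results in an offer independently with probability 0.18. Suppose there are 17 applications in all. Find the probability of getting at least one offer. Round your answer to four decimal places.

0.9657

P(at least one) = 1 − P(none) = 1 − (1 − 0.18)^17
= 1 − 0.034264 = 0.965736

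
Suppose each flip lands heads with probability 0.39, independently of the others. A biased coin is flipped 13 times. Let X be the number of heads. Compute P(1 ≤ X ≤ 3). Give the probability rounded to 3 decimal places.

0.186

X ~ Binomial(13, 0.39); P(1 ≤ X ≤ 3) = Σ C(13,k) p^k (1−p)^(13−k) over k:
  k=1: C(13,1)·0.39^1·0.61^12 = 0.01346
  k=2: C(13,2)·0.39^2·0.61^11 = 0.05162
  k=3: C(13,3)·0.39^3·0.61^10 = 0.12102
Total = 0.18610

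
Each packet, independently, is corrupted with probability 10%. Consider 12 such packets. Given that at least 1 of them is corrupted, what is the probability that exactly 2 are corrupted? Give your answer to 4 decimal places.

0.3207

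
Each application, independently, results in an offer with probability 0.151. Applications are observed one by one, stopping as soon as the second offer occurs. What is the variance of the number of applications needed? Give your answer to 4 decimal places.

74.4704

Y = total applications until the second success; negative binomial with r=2, p=0.151.
Var(Y) = r(1−p)/p² = 2·0.849 / 0.151² = 74.470418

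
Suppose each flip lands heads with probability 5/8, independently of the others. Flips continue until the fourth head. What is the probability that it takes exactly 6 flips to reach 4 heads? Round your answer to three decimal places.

Y = trial on which the fourth success occurs; negative binomial, r=4, p=0.625.
P(Y=6) = C(5,3) · p^4 · (1−p)^2
= 10 · 0.15259 · 0.14062 = 0.21458

0.215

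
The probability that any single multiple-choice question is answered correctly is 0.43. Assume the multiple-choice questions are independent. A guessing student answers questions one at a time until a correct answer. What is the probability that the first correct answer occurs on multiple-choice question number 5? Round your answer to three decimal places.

0.045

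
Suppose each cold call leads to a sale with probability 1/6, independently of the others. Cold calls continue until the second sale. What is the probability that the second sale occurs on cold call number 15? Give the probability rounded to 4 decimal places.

0.0363

Y = trial on which the second success occurs; negative binomial, r=2, p=0.166667.
P(Y=15) = C(14,1) · p^2 · (1−p)^13
= 14 · 0.027778 · 0.093464 = 0.036347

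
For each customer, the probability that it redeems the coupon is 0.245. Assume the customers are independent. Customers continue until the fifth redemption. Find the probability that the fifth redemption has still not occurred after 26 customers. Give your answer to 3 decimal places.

0.200

Needing more than 26 customers ⇔ fewer than 5 successes in the first 26. With X ~ Binomial(26, 0.245), P(Y > 26) = P(X ≤ 4).
  k=0: C(26,0)·0.245^0·0.755^26 = 0.00067
  k=1: C(26,1)·0.245^1·0.755^25 = 0.00566
  k=2: C(26,2)·0.245^2·0.755^24 = 0.02296
  k=3: C(26,3)·0.245^3·0.755^23 = 0.05960
  k=4: C(26,4)·0.245^4·0.755^22 = 0.11121
P(X ≤ 4) = 0.20010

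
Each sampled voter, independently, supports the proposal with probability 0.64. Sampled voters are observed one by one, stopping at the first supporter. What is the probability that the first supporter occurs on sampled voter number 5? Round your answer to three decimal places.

0.011

Geometric (trials to first success), p = 0.64.
P(Y = 5) = (1−p)^4 · p = 0.016796 · 0.64 = 0.01075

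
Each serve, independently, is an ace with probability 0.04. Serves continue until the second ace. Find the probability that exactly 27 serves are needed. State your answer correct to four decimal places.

0.0150

Y = trial on which the second success occurs; negative binomial, r=2, p=0.04.
P(Y=27) = C(26,1) · p^2 · (1−p)^25
= 26 · 0.0016 · 0.3604 = 0.014993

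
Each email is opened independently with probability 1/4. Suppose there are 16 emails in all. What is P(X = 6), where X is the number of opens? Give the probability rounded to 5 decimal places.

0.11010

X ~ Binomial(n=16, p=0.25).
P(X=6) = C(16,6) · p^6 · (1−p)^10
= 8008 · 0.00024414 · 0.056314 = 0.1100973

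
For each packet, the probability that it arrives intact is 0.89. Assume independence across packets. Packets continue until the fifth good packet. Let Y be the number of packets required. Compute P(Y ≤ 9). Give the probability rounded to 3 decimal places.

0.999

Finishing within 9 packets ⇔ at least 5 successes in the first 9. With X ~ Binomial(9, 0.89), P(Y ≤ 9) = 1 − P(X ≤ 4).
  k=0: C(9,0)·0.89^0·0.11^9 = 0.00000
  k=1: C(9,1)·0.89^1·0.11^8 = 0.00000
  k=2: C(9,2)·0.89^2·0.11^7 = 0.00001
  k=3: C(9,3)·0.89^3·0.11^6 = 0.00010
  k=4: C(9,4)·0.89^4·0.11^5 = 0.00127
1 − 0.00138 = 0.99862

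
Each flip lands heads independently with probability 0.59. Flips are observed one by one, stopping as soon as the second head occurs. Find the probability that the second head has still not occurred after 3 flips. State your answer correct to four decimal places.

0.3665

Needing more than 3 flips ⇔ fewer than 2 successes in the first 3. With X ~ Binomial(3, 0.59), P(Y > 3) = P(X ≤ 1).
  k=0: C(3,0)·0.59^0·0.41^3 = 0.068921
  k=1: C(3,1)·0.59^1·0.41^2 = 0.297537
P(X ≤ 1) = 0.366458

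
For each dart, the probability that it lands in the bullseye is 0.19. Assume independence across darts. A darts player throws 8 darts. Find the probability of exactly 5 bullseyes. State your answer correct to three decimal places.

X ~ Binomial(n=8, p=0.19).
P(X=5) = C(8,5) · p^5 · (1−p)^3
= 56 · 0.00024761 · 0.53144 = 0.00737

0.007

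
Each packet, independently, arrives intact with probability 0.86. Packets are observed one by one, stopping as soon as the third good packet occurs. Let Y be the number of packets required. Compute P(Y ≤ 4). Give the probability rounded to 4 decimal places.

0.9032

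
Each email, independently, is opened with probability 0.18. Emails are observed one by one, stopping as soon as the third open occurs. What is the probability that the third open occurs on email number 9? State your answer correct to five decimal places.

Y = trial on which the third success occurs; negative binomial, r=3, p=0.18.
P(Y=9) = C(8,2) · p^3 · (1−p)^6
= 28 · 0.005832 · 0.30401 = 0.0496431

0.04964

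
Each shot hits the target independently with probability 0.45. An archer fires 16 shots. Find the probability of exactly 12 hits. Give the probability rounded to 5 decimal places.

0.01148

X ~ Binomial(n=16, p=0.45).
P(X=12) = C(16,12) · p^12 · (1−p)^4
= 1820 · 6.8953e-05 · 0.091506 = 0.0114834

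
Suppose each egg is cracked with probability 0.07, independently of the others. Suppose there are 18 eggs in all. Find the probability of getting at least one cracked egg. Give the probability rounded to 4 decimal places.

P(at least one) = 1 − P(none) = 1 − (1 − 0.07)^18
= 1 − 0.270828 = 0.729172

0.7292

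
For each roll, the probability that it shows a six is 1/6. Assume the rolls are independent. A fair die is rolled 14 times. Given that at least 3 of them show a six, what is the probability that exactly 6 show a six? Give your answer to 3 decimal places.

X ~ Binomial(14, 0.166667). Want P(X=6 | X≥3) = P(X=6) / P(X≥3).
P(X=6) = C(14,6)·0.166667^6·0.833333^8 = 0.01497
P(X≥3) = 1 − 0.07789 − 0.21808 − 0.28351 = 0.42052
Ratio = 0.01497 / 0.42052 = 0.03560

0.036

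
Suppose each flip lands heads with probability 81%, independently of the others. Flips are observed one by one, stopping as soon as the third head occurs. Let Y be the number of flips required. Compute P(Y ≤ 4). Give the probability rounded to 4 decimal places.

0.8344

Finishing within 4 flips ⇔ at least 3 successes in the first 4. With X ~ Binomial(4, 0.81), P(Y ≤ 4) = 1 − P(X ≤ 2).
  k=0: C(4,0)·0.81^0·0.19^4 = 0.001303
  k=1: C(4,1)·0.81^1·0.19^3 = 0.022223
  k=2: C(4,2)·0.81^2·0.19^2 = 0.142111
1 − 0.165638 = 0.834362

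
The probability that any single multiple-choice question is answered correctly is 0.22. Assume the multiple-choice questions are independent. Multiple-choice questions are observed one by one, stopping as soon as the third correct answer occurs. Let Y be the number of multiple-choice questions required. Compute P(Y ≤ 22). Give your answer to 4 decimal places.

Finishing within 22 multiple-choice questions ⇔ at least 3 successes in the first 22. With X ~ Binomial(22, 0.22), P(Y ≤ 22) = 1 − P(X ≤ 2).
  k=0: C(22,0)·0.22^0·0.78^22 = 0.004227
  k=1: C(22,1)·0.22^1·0.78^21 = 0.026232
  k=2: C(22,2)·0.22^2·0.78^20 = 0.077687
1 − 0.108147 = 0.891853

0.8919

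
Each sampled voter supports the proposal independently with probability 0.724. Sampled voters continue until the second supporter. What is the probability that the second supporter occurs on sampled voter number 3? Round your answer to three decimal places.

0.289

Y = trial on which the second success occurs; negative binomial, r=2, p=0.724.
P(Y=3) = C(2,1) · p^2 · (1−p)^1
= 2 · 0.52418 · 0.276 = 0.28935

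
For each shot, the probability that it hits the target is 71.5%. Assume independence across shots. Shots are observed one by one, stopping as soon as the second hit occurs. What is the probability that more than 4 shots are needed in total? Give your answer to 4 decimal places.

Needing more than 4 shots ⇔ fewer than 2 successes in the first 4. With X ~ Binomial(4, 0.715), P(Y > 4) = P(X ≤ 1).
  k=0: C(4,0)·0.715^0·0.285^4 = 0.006598
  k=1: C(4,1)·0.715^1·0.285^3 = 0.066206
P(X ≤ 1) = 0.072804

0.0728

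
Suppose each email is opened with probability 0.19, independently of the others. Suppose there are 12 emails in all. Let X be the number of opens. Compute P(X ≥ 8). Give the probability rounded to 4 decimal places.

0.0004

X ~ Binomial(12, 0.19); P(X ≥ 8) = Σ C(12,k) p^k (1−p)^(12−k) over k:
  k=8: C(12,8)·0.19^8·0.81^4 = 0.000362
  k=9: C(12,9)·0.19^9·0.81^3 = 0.000038
  k=10: C(12,10)·0.19^10·0.81^2 = 0.000003
  k=11: C(12,11)·0.19^11·0.81^1 = 0.000000
  k=12: C(12,12)·0.19^12·0.81^0 = 0.000000
Total = 0.000402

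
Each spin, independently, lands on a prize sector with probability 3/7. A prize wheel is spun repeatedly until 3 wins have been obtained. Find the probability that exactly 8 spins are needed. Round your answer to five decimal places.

0.10072

Y = trial on which the third success occurs; negative binomial, r=3, p=0.428571.
P(Y=8) = C(7,2) · p^3 · (1−p)^5
= 21 · 0.078717 · 0.060927 = 0.1007161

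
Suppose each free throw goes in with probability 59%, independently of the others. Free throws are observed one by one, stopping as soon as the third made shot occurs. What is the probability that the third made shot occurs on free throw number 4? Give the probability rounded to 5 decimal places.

0.25262

Y = trial on which the third success occurs; negative binomial, r=3, p=0.59.
P(Y=4) = C(3,2) · p^3 · (1−p)^1
= 3 · 0.20538 · 0.41 = 0.2526162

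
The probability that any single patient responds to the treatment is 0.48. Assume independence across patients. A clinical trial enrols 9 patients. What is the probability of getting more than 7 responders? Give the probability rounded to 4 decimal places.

0.0145

X ~ Binomial(9, 0.48); P(X ≥ 8) = Σ C(9,k) p^k (1−p)^(9−k) over k:
  k=8: C(9,8)·0.48^8·0.52^1 = 0.013188
  k=9: C(9,9)·0.48^9·0.52^0 = 0.001353
Total = 0.014541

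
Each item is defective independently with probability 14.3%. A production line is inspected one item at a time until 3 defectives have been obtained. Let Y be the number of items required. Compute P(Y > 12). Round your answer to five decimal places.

0.75964

Needing more than 12 items ⇔ fewer than 3 successes in the first 12. With X ~ Binomial(12, 0.143), P(Y > 12) = P(X ≤ 2).
  k=0: C(12,0)·0.143^0·0.857^12 = 0.1569531
  k=1: C(12,1)·0.143^1·0.857^11 = 0.3142725
  k=2: C(12,2)·0.143^2·0.857^10 = 0.2884192
P(X ≤ 2) = 0.7596448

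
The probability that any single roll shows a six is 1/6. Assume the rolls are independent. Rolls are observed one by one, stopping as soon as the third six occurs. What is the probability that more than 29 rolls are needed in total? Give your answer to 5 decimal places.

Needing more than 29 rolls ⇔ fewer than 3 successes in the first 29. With X ~ Binomial(29, 0.166667), P(Y > 29) = P(X ≤ 2).
  k=0: C(29,0)·0.166667^0·0.833333^29 = 0.0050553
  k=1: C(29,1)·0.166667^1·0.833333^28 = 0.0293205
  k=2: C(29,2)·0.166667^2·0.833333^27 = 0.0820975
P(X ≤ 2) = 0.1164733

0.11647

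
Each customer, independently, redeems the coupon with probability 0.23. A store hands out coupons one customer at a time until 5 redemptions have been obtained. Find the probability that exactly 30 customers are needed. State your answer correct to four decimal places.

Y = trial on which the fifth success occurs; negative binomial, r=5, p=0.23.
P(Y=30) = C(29,4) · p^5 · (1−p)^25
= 23751 · 0.00064363 · 0.001453 = 0.022212

0.0222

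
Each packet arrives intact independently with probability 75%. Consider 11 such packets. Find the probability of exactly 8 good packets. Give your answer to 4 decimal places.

0.2581

X ~ Binomial(n=11, p=0.75).
P(X=8) = C(11,8) · p^8 · (1−p)^3
= 165 · 0.10011 · 0.015625 = 0.258104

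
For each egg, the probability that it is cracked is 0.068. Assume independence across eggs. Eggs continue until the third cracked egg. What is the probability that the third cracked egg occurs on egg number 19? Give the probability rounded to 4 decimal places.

Y = trial on which the third success occurs; negative binomial, r=3, p=0.068.
P(Y=19) = C(18,2) · p^3 · (1−p)^16
= 153 · 0.00031443 · 0.32408 = 0.015591

0.0156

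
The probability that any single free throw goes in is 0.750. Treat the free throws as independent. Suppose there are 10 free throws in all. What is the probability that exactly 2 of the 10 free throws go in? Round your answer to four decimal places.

0.0004

X ~ Binomial(n=10, p=0.75).
P(X=2) = C(10,2) · p^2 · (1−p)^8
= 45 · 0.5625 · 1.5259e-05 = 0.000386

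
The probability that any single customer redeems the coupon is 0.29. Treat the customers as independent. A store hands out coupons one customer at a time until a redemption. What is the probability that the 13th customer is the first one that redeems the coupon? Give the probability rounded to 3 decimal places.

0.005

Geometric (trials to first success), p = 0.29.
P(Y = 13) = (1−p)^12 · p = 0.01641 · 0.29 = 0.00476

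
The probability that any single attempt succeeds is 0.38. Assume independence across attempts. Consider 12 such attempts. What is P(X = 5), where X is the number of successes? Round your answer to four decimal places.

0.2210

X ~ Binomial(n=12, p=0.38).
P(X=5) = C(12,5) · p^5 · (1−p)^7
= 792 · 0.0079235 · 0.035216 = 0.220996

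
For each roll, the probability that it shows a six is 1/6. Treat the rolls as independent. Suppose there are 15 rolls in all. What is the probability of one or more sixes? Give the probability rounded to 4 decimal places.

P(at least one) = 1 − P(none) = 1 − (1 − 0.166667)^15
= 1 − 0.064905 = 0.935095

0.9351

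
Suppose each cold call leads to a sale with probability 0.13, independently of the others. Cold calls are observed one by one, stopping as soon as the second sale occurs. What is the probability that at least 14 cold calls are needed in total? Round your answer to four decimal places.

0.4814

Needing more than 13 cold calls ⇔ fewer than 2 successes in the first 13. With X ~ Binomial(13, 0.13), P(Y > 13) = P(X ≤ 1).
  k=0: C(13,0)·0.13^0·0.87^13 = 0.163588
  k=1: C(13,1)·0.13^1·0.87^12 = 0.317774
P(X ≤ 1) = 0.481361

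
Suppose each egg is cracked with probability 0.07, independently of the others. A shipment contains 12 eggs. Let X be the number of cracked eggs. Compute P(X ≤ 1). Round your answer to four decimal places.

0.7967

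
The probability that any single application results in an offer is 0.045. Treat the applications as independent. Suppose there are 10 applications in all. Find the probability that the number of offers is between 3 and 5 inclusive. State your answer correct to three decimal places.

0.009

X ~ Binomial(10, 0.045); P(3 ≤ X ≤ 5) = Σ C(10,k) p^k (1−p)^(10−k) over k:
  k=3: C(10,3)·0.045^3·0.955^7 = 0.00792
  k=4: C(10,4)·0.045^4·0.955^6 = 0.00065
  k=5: C(10,5)·0.045^5·0.955^5 = 0.00004
Total = 0.00861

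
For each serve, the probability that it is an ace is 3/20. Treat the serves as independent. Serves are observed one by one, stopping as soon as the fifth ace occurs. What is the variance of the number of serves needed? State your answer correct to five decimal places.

188.88889

Y = total serves until the fifth success; negative binomial with r=5, p=0.15.
Var(Y) = r(1−p)/p² = 5·0.85 / 0.15² = 188.8888889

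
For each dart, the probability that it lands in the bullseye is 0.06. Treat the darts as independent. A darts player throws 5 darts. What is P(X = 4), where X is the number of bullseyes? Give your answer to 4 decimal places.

X ~ Binomial(n=5, p=0.06).
P(X=4) = C(5,4) · p^4 · (1−p)^1
= 5 · 1.296e-05 · 0.94 = 0.000061

0.0001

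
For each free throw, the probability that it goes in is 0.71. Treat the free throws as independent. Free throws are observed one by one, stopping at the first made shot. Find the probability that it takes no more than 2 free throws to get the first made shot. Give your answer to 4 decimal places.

Y = number of free throws to the first success; geometric, p = 0.71.
P(Y ≤ 2) = 1 − (1−p)^2 = 1 − 0.084100 = 0.915900

0.9159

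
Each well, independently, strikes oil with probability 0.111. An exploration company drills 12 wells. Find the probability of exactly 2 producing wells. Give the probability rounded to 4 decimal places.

0.2507

X ~ Binomial(n=12, p=0.111).
P(X=2) = C(12,2) · p^2 · (1−p)^10
= 66 · 0.012321 · 0.30833 = 0.250731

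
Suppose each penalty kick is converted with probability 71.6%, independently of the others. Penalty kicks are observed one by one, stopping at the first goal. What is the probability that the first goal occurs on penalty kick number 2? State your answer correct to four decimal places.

0.2033

Geometric (trials to first success), p = 0.716.
P(Y = 2) = (1−p)^1 · p = 0.284 · 0.716 = 0.203344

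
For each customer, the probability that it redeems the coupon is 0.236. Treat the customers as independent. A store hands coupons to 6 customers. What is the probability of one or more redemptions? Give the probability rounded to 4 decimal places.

P(at least one) = 1 − P(none) = 1 − (1 − 0.236)^6
= 1 − 0.198866 = 0.801134

0.8011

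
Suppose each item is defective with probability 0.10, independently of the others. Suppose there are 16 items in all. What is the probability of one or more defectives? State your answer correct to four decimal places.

P(at least one) = 1 − P(none) = 1 − (1 − 0.10)^16
= 1 − 0.185302 = 0.814698

0.8147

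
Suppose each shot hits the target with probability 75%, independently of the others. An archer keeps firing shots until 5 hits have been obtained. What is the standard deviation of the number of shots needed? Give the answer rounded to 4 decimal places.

1.4907

Y = total shots until the fifth success; negative binomial with r=5, p=0.75.
SD(Y) = √[r(1−p)/p²] = √(2.222222) = 1.490712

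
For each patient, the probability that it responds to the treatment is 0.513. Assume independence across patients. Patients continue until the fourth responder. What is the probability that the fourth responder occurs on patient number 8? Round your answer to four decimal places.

Y = trial on which the fourth success occurs; negative binomial, r=4, p=0.513.
P(Y=8) = C(7,3) · p^4 · (1−p)^4
= 35 · 0.069258 · 0.056249 = 0.136349

0.1363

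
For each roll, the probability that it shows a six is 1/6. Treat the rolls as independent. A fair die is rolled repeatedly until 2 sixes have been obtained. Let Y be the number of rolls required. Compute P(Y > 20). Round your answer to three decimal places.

0.130

Needing more than 20 rolls ⇔ fewer than 2 successes in the first 20. With X ~ Binomial(20, 0.166667), P(Y > 20) = P(X ≤ 1).
  k=0: C(20,0)·0.166667^0·0.833333^20 = 0.02608
  k=1: C(20,1)·0.166667^1·0.833333^19 = 0.10434
P(X ≤ 1) = 0.13042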